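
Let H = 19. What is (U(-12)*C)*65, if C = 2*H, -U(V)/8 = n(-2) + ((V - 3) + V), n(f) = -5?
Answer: 632320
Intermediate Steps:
U(V) = 64 - 16*V (U(V) = -8*(-5 + ((V - 3) + V)) = -8*(-5 + ((-3 + V) + V)) = -8*(-5 + (-3 + 2*V)) = -8*(-8 + 2*V) = 64 - 16*V)
C = 38 (C = 2*19 = 38)
(U(-12)*C)*65 = ((64 - 16*(-12))*38)*65 = ((64 + 192)*38)*65 = (256*38)*65 = 9728*65 = 632320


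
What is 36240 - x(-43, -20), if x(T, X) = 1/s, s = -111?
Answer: 4022641/111 ≈ 36240.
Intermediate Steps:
x(T, X) = -1/111 (x(T, X) = 1/(-111) = -1/111)
36240 - x(-43, -20) = 36240 - 1*(-1/111) = 36240 + 1/111 = 4022641/111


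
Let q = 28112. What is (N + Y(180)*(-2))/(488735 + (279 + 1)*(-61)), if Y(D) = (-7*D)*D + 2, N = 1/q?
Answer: 12751490753/13259165360 ≈ 0.96171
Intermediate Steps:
N = 1/28112 ≈ 3.5572e-5
Y(D) = 2 - 7*D² (Y(D) = -7*D² + 2 = 2 - 7*D²)
(N + Y(180)*(-2))/(488735 + (279 + 1)*(-61)) = (1/28112 + (2 - 7*180²)*(-2))/(488735 + (279 + 1)*(-61)) = (1/28112 + (2 - 7*32400)*(-2))/(488735 + 280*(-61)) = (1/28112 + (2 - 226800)*(-2))/(488735 - 17080) = (1/28112 - 226798*(-2))/471655 = (1/28112 + 453596)*(1/471655) = (12751490753/28112)*(1/471655) = 12751490753/13259165360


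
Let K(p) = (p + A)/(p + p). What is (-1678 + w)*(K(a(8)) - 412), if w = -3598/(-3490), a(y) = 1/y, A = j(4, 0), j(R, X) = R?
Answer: 2314712001/3490 ≈ 6.6324e+5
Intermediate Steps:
A = 4
K(p) = (4 + p)/(2*p) (K(p) = (p + 4)/(p + p) = (4 + p)/((2*p)) = (4 + p)*(1/(2*p)) = (4 + p)/(2*p))
w = 1799/1745 (w = -3598*(-1/3490) = 1799/1745 ≈ 1.0309)
(-1678 + w)*(K(a(8)) - 412) = (-1678 + 1799/1745)*((4 + 1/8)/(2*(1/8)) - 412) = -2926311*((4 + 1/8)/(2*(1/8)) - 412)/1745 = -2926311*((1/2)*8*(33/8) - 412)/1745 = -2926311*(33/2 - 412)/1745 = -2926311/1745*(-791/2) = 2314712001/3490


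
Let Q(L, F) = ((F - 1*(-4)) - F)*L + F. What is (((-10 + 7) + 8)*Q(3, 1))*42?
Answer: 2730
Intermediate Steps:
Q(L, F) = F + 4*L (Q(L, F) = ((F + 4) - F)*L + F = ((4 + F) - F)*L + F = 4*L + F = F + 4*L)
(((-10 + 7) + 8)*Q(3, 1))*42 = (((-10 + 7) + 8)*(1 + 4*3))*42 = ((-3 + 8)*(1 + 12))*42 = (5*13)*42 = 65*42 = 2730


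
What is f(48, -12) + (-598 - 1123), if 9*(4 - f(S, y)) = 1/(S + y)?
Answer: -556309/324 ≈ -1717.0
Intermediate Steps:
f(S, y) = 4 - 1/(9*(S + y))
f(48, -12) + (-598 - 1123) = (-1/9 + 4*48 + 4*(-12))/(48 - 12) + (-598 - 1123) = (-1/9 + 192 - 48)/36 - 1721 = (1/36)*(1295/9) - 1721 = 1295/324 - 1721 = -556309/324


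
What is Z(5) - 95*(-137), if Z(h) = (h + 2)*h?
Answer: 13050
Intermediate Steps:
Z(h) = h*(2 + h) (Z(h) = (2 + h)*h = h*(2 + h))
Z(5) - 95*(-137) = 5*(2 + 5) - 95*(-137) = 5*7 + 13015 = 35 + 13015 = 13050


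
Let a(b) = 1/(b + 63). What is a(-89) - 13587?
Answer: -353263/26 ≈ -13587.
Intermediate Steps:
a(b) = 1/(63 + b)
a(-89) - 13587 = 1/(63 - 89) - 13587 = 1/(-26) - 13587 = -1/26 - 13587 = -353263/26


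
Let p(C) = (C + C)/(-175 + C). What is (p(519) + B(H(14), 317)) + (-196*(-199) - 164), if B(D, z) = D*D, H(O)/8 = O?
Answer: 8838567/172 ≈ 51387.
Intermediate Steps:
H(O) = 8*O
p(C) = 2*C/(-175 + C) (p(C) = (2*C)/(-175 + C) = 2*C/(-175 + C))
B(D, z) = D**2
(p(519) + B(H(14), 317)) + (-196*(-199) - 164) = (2*519/(-175 + 519) + (8*14)**2) + (-196*(-199) - 164) = (2*519/344 + 112**2) + (39004 - 164) = (2*519*(1/344) + 12544) + 38840 = (519/172 + 12544) + 38840 = 2158087/172 + 38840 = 8838567/172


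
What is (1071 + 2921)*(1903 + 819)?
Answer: 10866224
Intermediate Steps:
(1071 + 2921)*(1903 + 819) = 3992*2722 = 10866224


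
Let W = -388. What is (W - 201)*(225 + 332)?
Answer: -328073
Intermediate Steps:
(W - 201)*(225 + 332) = (-388 - 201)*(225 + 332) = -589*557 = -328073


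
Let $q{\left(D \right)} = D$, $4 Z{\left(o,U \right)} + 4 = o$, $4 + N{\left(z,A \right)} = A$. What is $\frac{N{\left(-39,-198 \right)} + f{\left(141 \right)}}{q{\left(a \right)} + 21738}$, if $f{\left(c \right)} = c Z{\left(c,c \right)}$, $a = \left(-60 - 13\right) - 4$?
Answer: $\frac{18509}{86644} \approx 0.21362$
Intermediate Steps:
$N{\left(z,A \right)} = -4 + A$
$a = -77$ ($a = -73 - 4 = -77$)
$Z{\left(o,U \right)} = -1 + \frac{o}{4}$
$f{\left(c \right)} = c \left(-1 + \frac{c}{4}\right)$
$\frac{N{\left(-39,-198 \right)} + f{\left(141 \right)}}{q{\left(a \right)} + 21738} = \frac{\left(-4 - 198\right) + \frac{1}{4} \cdot 141 \left(-4 + 141\right)}{-77 + 21738} = \frac{-202 + \frac{1}{4} \cdot 141 \cdot 137}{21661} = \left(-202 + \frac{19317}{4}\right) \frac{1}{21661} = \frac{18509}{4} \cdot \frac{1}{21661} = \frac{18509}{86644}$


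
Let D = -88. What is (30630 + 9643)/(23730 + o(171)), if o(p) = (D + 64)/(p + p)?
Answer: 2295561/1352606 ≈ 1.6971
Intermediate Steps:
o(p) = -12/p (o(p) = (-88 + 64)/(p + p) = -24*1/(2*p) = -12/p)
(30630 + 9643)/(23730 + o(171)) = (30630 + 9643)/(23730 - 12/171) = 40273/(23730 - 12*1/171) = 40273/(23730 - 4/57) = 40273/(1352606/57) = 40273*(57/1352606) = 2295561/1352606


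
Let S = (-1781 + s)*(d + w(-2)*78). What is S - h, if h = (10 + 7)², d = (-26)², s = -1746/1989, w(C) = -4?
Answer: -11031173/17 ≈ -6.4889e+5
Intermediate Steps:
s = -194/221 (s = -1746*1/1989 = -194/221 ≈ -0.87783)
d = 676
S = -11026260/17 (S = (-1781 - 194/221)*(676 - 4*78) = -393795*(676 - 312)/221 = -393795/221*364 = -11026260/17 ≈ -6.4860e+5)
h = 289 (h = 17² = 289)
S - h = -11026260/17 - 1*289 = -11026260/17 - 289 = -11031173/17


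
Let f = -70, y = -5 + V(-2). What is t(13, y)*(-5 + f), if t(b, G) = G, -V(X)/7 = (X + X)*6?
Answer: -12225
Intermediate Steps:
V(X) = -84*X (V(X) = -7*(X + X)*6 = -7*2*X*6 = -84*X)
y = 163 (y = -5 - 84*(-2) = -5 + 168 = 163)
t(13, y)*(-5 + f) = 163*(-5 - 70) = 163*(-75) = -12225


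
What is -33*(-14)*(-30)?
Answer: -13860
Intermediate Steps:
-33*(-14)*(-30) = 462*(-30) = -13860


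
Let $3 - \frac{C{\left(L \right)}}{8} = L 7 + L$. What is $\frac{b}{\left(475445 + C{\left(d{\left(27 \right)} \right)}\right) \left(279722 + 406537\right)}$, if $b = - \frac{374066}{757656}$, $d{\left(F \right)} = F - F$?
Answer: $- \frac{26719}{17658519568438284} \approx -1.5131 \cdot 10^{-12}$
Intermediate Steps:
$d{\left(F \right)} = 0$
$C{\left(L \right)} = 24 - 64 L$ ($C{\left(L \right)} = 24 - 8 \left(L 7 + L\right) = 24 - 8 \left(7 L + L\right) = 24 - 8 \cdot 8 L = 24 - 64 L$)
$b = - \frac{187033}{378828}$ ($b = \left(-374066\right) \frac{1}{757656} = - \frac{187033}{378828} \approx -0.49371$)
$\frac{b}{\left(475445 + C{\left(d{\left(27 \right)} \right)}\right) \left(279722 + 406537\right)} = - \frac{187033}{378828 \left(475445 + \left(24 - 0\right)\right) \left(279722 + 406537\right)} = - \frac{187033}{378828 \left(475445 + \left(24 + 0\right)\right) 686259} = - \frac{187033}{378828 \left(475445 + 24\right) 686259} = - \frac{187033}{378828 \cdot 475469 \cdot 686259} = - \frac{187033}{378828 \cdot 326294880471} = \left(- \frac{187033}{378828}\right) \frac{1}{326294880471} = - \frac{26719}{17658519568438284}$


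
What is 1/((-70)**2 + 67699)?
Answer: 1/72599 ≈ 1.3774e-5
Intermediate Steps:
1/((-70)**2 + 67699) = 1/(4900 + 67699) = 1/72599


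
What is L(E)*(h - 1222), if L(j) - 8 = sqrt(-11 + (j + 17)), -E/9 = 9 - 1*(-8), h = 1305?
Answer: 664 + 581*I*sqrt(3) ≈ 664.0 + 1006.3*I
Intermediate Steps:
E = -153 (E = -9*(9 - 1*(-8)) = -9*(9 + 8) = -9*17 = -153)
L(j) = 8 + sqrt(6 + j) (L(j) = 8 + sqrt(-11 + (j + 17)) = 8 + sqrt(-11 + (17 + j)) = 8 + sqrt(6 + j))
L(E)*(h - 1222) = (8 + sqrt(6 - 153))*(1305 - 1222) = (8 + sqrt(-147))*83 = (8 + 7*I*sqrt(3))*83 = 664 + 581*I*sqrt(3)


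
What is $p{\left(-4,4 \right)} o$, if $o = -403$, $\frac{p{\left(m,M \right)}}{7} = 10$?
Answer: $-28210$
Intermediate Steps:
$p{\left(m,M \right)} = 70$ ($p{\left(m,M \right)} = 7 \cdot 10 = 70$)
$p{\left(-4,4 \right)} o = 70 \left(-403\right) = -28210$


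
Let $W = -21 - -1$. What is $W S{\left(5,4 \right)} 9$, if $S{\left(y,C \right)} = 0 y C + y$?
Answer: $-900$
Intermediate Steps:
$S{\left(y,C \right)} = y$ ($S{\left(y,C \right)} = 0 C + y = 0 + y = y$)
$W = -20$ ($W = -21 + 1 = -20$)
$W S{\left(5,4 \right)} 9 = \left(-20\right) 5 \cdot 9 = \left(-100\right) 9 = -900$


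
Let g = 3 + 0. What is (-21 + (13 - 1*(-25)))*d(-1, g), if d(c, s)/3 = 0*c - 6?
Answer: -306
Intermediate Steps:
g = 3
d(c, s) = -18 (d(c, s) = 3*(0*c - 6) = 3*(0 - 6) = 3*(-6) = -18)
(-21 + (13 - 1*(-25)))*d(-1, g) = (-21 + (13 - 1*(-25)))*(-18) = (-21 + (13 + 25))*(-18) = (-21 + 38)*(-18) = 17*(-18) = -306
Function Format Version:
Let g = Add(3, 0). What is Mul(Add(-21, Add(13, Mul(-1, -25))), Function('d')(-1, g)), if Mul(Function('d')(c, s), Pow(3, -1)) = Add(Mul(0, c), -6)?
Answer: -306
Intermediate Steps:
g = 3
Function('d')(c, s) = -18 (Function('d')(c, s) = Mul(3, Add(Mul(0, c), -6)) = Mul(3, Add(0, -6)) = Mul(3, -6) = -18)
Mul(Add(-21, Add(13, Mul(-1, -25))), Function('d')(-1, g)) = Mul(Add(-21, Add(13, Mul(-1, -25))), -18) = Mul(Add(-21, Add(13, 25)), -18) = Mul(Add(-21, 38), -18) = Mul(17, -18) = -306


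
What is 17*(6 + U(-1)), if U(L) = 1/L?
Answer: 85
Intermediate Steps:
U(L) = 1/L
17*(6 + U(-1)) = 17*(6 + 1/(-1)) = 17*(6 - 1) = 17*5 = 85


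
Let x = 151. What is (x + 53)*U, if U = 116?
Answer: 23664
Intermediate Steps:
(x + 53)*U = (151 + 53)*116 = 204*116 = 23664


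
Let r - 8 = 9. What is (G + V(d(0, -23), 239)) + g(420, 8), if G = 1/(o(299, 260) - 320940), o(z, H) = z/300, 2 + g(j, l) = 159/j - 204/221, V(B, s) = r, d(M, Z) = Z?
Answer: 2533074725609/175232695820 ≈ 14.455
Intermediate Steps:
r = 17 (r = 8 + 9 = 17)
V(B, s) = 17
g(j, l) = -38/13 + 159/j (g(j, l) = -2 + (159/j - 204/221) = -2 + (159/j - 204*1/221) = -2 + (159/j - 12/13) = -2 + (-12/13 + 159/j) = -38/13 + 159/j)
o(z, H) = z/300 (o(z, H) = z*(1/300) = z/300)
G = -300/96281701 (G = 1/((1/300)*299 - 320940) = 1/(299/300 - 320940) = 1/(-96281701/300) = -300/96281701 ≈ -3.1159e-6)
(G + V(d(0, -23), 239)) + g(420, 8) = (-300/96281701 + 17) + (-38/13 + 159/420) = 1636788617/96281701 + (-38/13 + 159*(1/420)) = 1636788617/96281701 + (-38/13 + 53/140) = 1636788617/96281701 - 4631/1820 = 2533074725609/175232695820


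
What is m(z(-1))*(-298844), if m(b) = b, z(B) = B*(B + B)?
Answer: -597688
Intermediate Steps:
z(B) = 2*B**2 (z(B) = B*(2*B) = 2*B**2)
m(z(-1))*(-298844) = (2*(-1)**2)*(-298844) = (2*1)*(-298844) = 2*(-298844) = -597688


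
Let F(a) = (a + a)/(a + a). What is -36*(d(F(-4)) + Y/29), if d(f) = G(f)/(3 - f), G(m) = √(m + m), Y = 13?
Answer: -468/29 - 18*√2 ≈ -41.594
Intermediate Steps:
G(m) = √2*√m (G(m) = √(2*m) = √2*√m)
F(a) = 1 (F(a) = (2*a)/((2*a)) = (2*a)*(1/(2*a)) = 1)
d(f) = √2*√f/(3 - f) (d(f) = (√2*√f)/(3 - f) = √2*√f/(3 - f))
-36*(d(F(-4)) + Y/29) = -36*(-√2*√1/(-3 + 1) + 13/29) = -36*(-1*√2*1/(-2) + 13*(1/29)) = -36*(-1*√2*1*(-½) + 13/29) = -36*(√2/2 + 13/29) = -36*(13/29 + √2/2) = -468/29 - 18*√2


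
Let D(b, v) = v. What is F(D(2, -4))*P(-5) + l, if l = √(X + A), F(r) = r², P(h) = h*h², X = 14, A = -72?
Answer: -2000 + I*√58 ≈ -2000.0 + 7.6158*I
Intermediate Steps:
P(h) = h³
l = I*√58 (l = √(14 - 72) = √(-58) = I*√58 ≈ 7.6158*I)
F(D(2, -4))*P(-5) + l = (-4)²*(-5)³ + I*√58 = 16*(-125) + I*√58 = -2000 + I*√58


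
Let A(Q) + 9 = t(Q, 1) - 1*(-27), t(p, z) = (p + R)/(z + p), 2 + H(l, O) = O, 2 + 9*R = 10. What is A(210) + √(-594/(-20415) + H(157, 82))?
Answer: 36080/1899 + √3705989390/6805 ≈ 27.945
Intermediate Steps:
R = 8/9 (R = -2/9 + (⅑)*10 = -2/9 + 10/9 = 8/9 ≈ 0.88889)
H(l, O) = -2 + O
t(p, z) = (8/9 + p)/(p + z) (t(p, z) = (p + 8/9)/(z + p) = (8/9 + p)/(p + z))
A(Q) = 18 + (8/9 + Q)/(1 + Q) (A(Q) = -9 + ((8/9 + Q)/(Q + 1) - 1*(-27)) = -9 + ((8/9 + Q)/(1 + Q) + 27) = -9 + (27 + (8/9 + Q)/(1 + Q)) = 18 + (8/9 + Q)/(1 + Q))
A(210) + √(-594/(-20415) + H(157, 82)) = (170 + 171*210)/(9*(1 + 210)) + √(-594/(-20415) + (-2 + 82)) = (⅑)*(170 + 35910)/211 + √(-594*(-1/20415) + 80) = (⅑)*(1/211)*36080 + √(198/6805 + 80) = 36080/1899 + √(544598/6805) = 36080/1899 + √3705989390/6805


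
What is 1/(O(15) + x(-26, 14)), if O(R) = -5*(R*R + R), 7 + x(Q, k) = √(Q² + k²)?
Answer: -1207/1455977 - 2*√218/1455977 ≈ -0.00084928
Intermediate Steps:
x(Q, k) = -7 + √(Q² + k²)
O(R) = -5*R - 5*R² (O(R) = -5*(R² + R) = -5*(R + R²) = -5*R - 5*R²)
1/(O(15) + x(-26, 14)) = 1/(-5*15*(1 + 15) + (-7 + √((-26)² + 14²))) = 1/(-5*15*16 + (-7 + √(676 + 196))) = 1/(-1200 + (-7 + √872)) = 1/(-1200 + (-7 + 2*√218)) = 1/(-1207 + 2*√218)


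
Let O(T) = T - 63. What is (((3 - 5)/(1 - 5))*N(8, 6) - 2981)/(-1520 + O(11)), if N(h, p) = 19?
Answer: 1981/1048 ≈ 1.8903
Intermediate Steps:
O(T) = -63 + T
(((3 - 5)/(1 - 5))*N(8, 6) - 2981)/(-1520 + O(11)) = (((3 - 5)/(1 - 5))*19 - 2981)/(-1520 + (-63 + 11)) = (-2/(-4)*19 - 2981)/(-1520 - 52) = (-2*(-¼)*19 - 2981)/(-1572) = ((½)*19 - 2981)*(-1/1572) = (19/2 - 2981)*(-1/1572) = -5943/2*(-1/1572) = 1981/1048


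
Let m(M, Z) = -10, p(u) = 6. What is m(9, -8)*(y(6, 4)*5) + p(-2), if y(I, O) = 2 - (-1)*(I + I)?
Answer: -694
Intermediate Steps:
y(I, O) = 2 + 2*I (y(I, O) = 2 - (-1)*2*I = 2 - (-2)*I = 2 + 2*I)
m(9, -8)*(y(6, 4)*5) + p(-2) = -10*(2 + 2*6)*5 + 6 = -10*(2 + 12)*5 + 6 = -140*5 + 6 = -10*70 + 6 = -700 + 6 = -694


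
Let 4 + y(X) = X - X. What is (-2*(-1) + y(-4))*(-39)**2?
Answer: -3042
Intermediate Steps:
y(X) = -4 (y(X) = -4 + (X - X) = -4 + 0 = -4)
(-2*(-1) + y(-4))*(-39)**2 = (-2*(-1) - 4)*(-39)**2 = (2 - 4)*1521 = -2*1521 = -3042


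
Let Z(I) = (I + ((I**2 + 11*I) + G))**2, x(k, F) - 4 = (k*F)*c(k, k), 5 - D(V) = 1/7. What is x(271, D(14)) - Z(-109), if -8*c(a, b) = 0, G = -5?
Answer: -111682620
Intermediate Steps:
c(a, b) = 0 (c(a, b) = -1/8*0 = 0)
D(V) = 34/7 (D(V) = 5 - 1/7 = 34/7)
x(k, F) = 4 (x(k, F) = 4 + (k*F)*0 = 4 + (F*k)*0 = 4 + 0 = 4)
Z(I) = (-5 + I**2 + 12*I)**2 (Z(I) = (I + ((I**2 + 11*I) - 5))**2 = (I + (-5 + I**2 + 11*I))**2 = (-5 + I**2 + 12*I)**2)
x(271, D(14)) - Z(-109) = 4 - (-5 + (-109)**2 + 12*(-109))**2 = 4 - (-5 + 11881 - 1308)**2 = 4 - 1*10568**2 = 4 - 1*111682624 = 4 - 111682624 = -111682620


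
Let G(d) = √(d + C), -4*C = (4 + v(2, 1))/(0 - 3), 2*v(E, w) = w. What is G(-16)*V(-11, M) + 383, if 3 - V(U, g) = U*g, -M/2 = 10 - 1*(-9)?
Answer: 383 - 2075*I*√10/4 ≈ 383.0 - 1640.4*I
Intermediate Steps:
v(E, w) = w/2
M = -38 (M = -2*(10 - 1*(-9)) = -2*(10 + 9) = -2*19 = -38)
V(U, g) = 3 - U*g
C = 3/8 (C = -(4 + (½)*1)/(4*(0 - 3)) = -(4 + ½)/(4*(-3)) = -9*(-1)/(8*3) = -¼*(-3/2) = 3/8 ≈ 0.37500)
G(d) = √(3/8 + d) (G(d) = √(d + 3/8) = √(3/8 + d))
G(-16)*V(-11, M) + 383 = (√(6 + 16*(-16))/4)*(3 - 1*(-11)*(-38)) + 383 = (√(6 - 256)/4)*(3 - 418) + 383 = (√(-250)/4)*(-415) + 383 = ((5*I*√10)/4)*(-415) + 383 = (5*I*√10/4)*(-415) + 383 = -2075*I*√10/4 + 383 = 383 - 2075*I*√10/4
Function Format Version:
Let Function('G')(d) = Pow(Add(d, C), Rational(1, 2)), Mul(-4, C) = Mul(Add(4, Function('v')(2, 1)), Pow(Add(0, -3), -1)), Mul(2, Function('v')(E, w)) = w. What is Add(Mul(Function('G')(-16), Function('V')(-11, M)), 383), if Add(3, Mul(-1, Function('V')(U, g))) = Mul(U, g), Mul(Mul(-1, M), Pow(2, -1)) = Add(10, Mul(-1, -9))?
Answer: Add(383, Mul(Rational(-2075, 4), I, Pow(10, Rational(1, 2)))) ≈ Add(383.00, Mul(-1640.4, I))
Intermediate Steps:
Function('v')(E, w) = Mul(Rational(1, 2), w)
M = -38 (M = Mul(-2, Add(10, Mul(-1, -9))) = Mul(-2, Add(10, 9)) = Mul(-2, 19) = -38)
Function('V')(U, g) = Add(3, Mul(-1, U, g)) (Function('V')(U, g) = Add(3, Mul(-1, Mul(U, g))) = Add(3, Mul(-1, U, g)))
C = Rational(3, 8) (C = Mul(Rational(-1, 4), Mul(Add(4, Mul(Rational(1, 2), 1)), Pow(Add(0, -3), -1))) = Mul(Rational(-1, 4), Mul(Add(4, Rational(1, 2)), Pow(-3, -1))) = Mul(Rational(-1, 4), Mul(Rational(9, 2), Rational(-1, 3))) = Mul(Rational(-1, 4), Rational(-3, 2)) = Rational(3, 8) ≈ 0.37500)
Function('G')(d) = Pow(Add(Rational(3, 8), d), Rational(1, 2)) (Function('G')(d) = Pow(Add(d, Rational(3, 8)), Rational(1, 2)) = Pow(Add(Rational(3, 8), d), Rational(1, 2)))
Add(Mul(Function('G')(-16), Function('V')(-11, M)), 383) = Add(Mul(Mul(Rational(1, 4), Pow(Add(6, Mul(16, -16)), Rational(1, 2))), Add(3, Mul(-1, -11, -38))), 383) = Add(Mul(Mul(Rational(1, 4), Pow(Add(6, -256), Rational(1, 2))), Add(3, -418)), 383) = Add(Mul(Mul(Rational(1, 4), Pow(-250, Rational(1, 2))), -415), 383) = Add(Mul(Mul(Rational(1, 4), Mul(5, I, Pow(10, Rational(1, 2)))), -415), 383) = Add(Mul(Mul(Rational(5, 4), I, Pow(10, Rational(1, 2))), -415), 383) = Add(Mul(Rational(-2075, 4), I, Pow(10, Rational(1, 2))), 383) = Add(383, Mul(Rational(-2075, 4), I, Pow(10, Rational(1, 2))))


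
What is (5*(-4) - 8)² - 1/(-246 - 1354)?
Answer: 1254401/1600 ≈ 784.00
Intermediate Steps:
(5*(-4) - 8)² - 1/(-246 - 1354) = (-20 - 8)² - 1/(-1600) = (-28)² - 1*(-1/1600) = 784 + 1/1600 = 1254401/1600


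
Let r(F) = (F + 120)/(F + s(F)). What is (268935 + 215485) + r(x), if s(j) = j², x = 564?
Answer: 12863773157/26555 ≈ 4.8442e+5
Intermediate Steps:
r(F) = (120 + F)/(F + F²) (r(F) = (F + 120)/(F + F²) = (120 + F)/(F + F²))
(268935 + 215485) + r(x) = (268935 + 215485) + (120 + 564)/(564*(1 + 564)) = 484420 + (1/564)*684/565 = 484420 + (1/564)*(1/565)*684 = 484420 + 57/26555 = 12863773157/26555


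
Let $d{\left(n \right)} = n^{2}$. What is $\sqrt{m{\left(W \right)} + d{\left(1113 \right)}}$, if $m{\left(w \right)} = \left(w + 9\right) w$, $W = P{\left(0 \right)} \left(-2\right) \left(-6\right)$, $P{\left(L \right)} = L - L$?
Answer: $1113$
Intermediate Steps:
$P{\left(L \right)} = 0$
$W = 0$ ($W = 0 \left(-2\right) \left(-6\right) = 0 \left(-6\right) = 0$)
$m{\left(w \right)} = w \left(9 + w\right)$ ($m{\left(w \right)} = \left(9 + w\right) w = w \left(9 + w\right)$)
$\sqrt{m{\left(W \right)} + d{\left(1113 \right)}} = \sqrt{0 \left(9 + 0\right) + 1113^{2}} = \sqrt{0 \cdot 9 + 1238769} = \sqrt{0 + 1238769} = \sqrt{1238769} = 1113$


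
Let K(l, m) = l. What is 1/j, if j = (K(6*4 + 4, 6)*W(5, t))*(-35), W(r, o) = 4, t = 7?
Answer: -1/3920 ≈ -0.00025510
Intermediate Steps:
j = -3920 (j = ((6*4 + 4)*4)*(-35) = ((24 + 4)*4)*(-35) = (28*4)*(-35) = 112*(-35) = -3920)
1/j = 1/(-3920) = -1/3920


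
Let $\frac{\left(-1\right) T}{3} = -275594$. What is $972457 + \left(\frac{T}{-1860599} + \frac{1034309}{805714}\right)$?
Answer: $\frac{112140147383699865}{115316204822} \approx 9.7246 \cdot 10^{5}$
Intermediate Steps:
$T = 826782$ ($T = \left(-3\right) \left(-275594\right) = 826782$)
$972457 + \left(\frac{T}{-1860599} + \frac{1034309}{805714}\right) = 972457 + \left(\frac{826782}{-1860599} + \frac{1034309}{805714}\right) = 972457 + \left(826782 \left(- \frac{1}{1860599}\right) + 1034309 \cdot \frac{1}{805714}\right) = 972457 + \left(- \frac{826782}{1860599} + \frac{1034309}{805714}\right) = 972457 + \frac{96791112211}{115316204822} = \frac{112140147383699865}{115316204822}$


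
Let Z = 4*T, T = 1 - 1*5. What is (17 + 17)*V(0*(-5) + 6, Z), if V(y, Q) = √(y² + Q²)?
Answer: 68*√73 ≈ 580.99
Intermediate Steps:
T = -4 (T = 1 - 5 = -4)
Z = -16 (Z = 4*(-4) = -16)
V(y, Q) = √(Q² + y²)
(17 + 17)*V(0*(-5) + 6, Z) = (17 + 17)*√((-16)² + (0*(-5) + 6)²) = 34*√(256 + (0 + 6)²) = 34*√(256 + 6²) = 34*√(256 + 36) = 34*√292 = 34*(2*√73) = 68*√73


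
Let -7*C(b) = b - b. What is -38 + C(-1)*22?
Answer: -38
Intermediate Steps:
C(b) = 0 (C(b) = -(b - b)/7 = -⅐*0 = 0)
-38 + C(-1)*22 = -38 + 0*22 = -38 + 0 = -38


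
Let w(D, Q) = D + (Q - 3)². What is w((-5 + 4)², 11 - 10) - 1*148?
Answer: -143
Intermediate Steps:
w(D, Q) = D + (-3 + Q)²
w((-5 + 4)², 11 - 10) - 1*148 = ((-5 + 4)² + (-3 + (11 - 10))²) - 1*148 = ((-1)² + (-3 + 1)²) - 148 = (1 + (-2)²) - 148 = (1 + 4) - 148 = 5 - 148 = -143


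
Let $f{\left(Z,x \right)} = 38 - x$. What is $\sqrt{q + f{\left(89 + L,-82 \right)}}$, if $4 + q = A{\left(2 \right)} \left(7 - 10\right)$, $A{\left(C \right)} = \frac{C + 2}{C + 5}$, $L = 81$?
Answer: $\frac{20 \sqrt{14}}{7} \approx 10.69$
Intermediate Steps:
$A{\left(C \right)} = \frac{2 + C}{5 + C}$
$q = - \frac{40}{7}$ ($q = -4 + \frac{2 + 2}{5 + 2} \left(7 - 10\right) = -4 + \frac{1}{7} \cdot 4 \left(-3\right) = -4 + \frac{4}{7} \left(-3\right) = -4 - \frac{12}{7} = - \frac{40}{7} \approx -5.7143$)
$\sqrt{q + f{\left(89 + L,-82 \right)}} = \sqrt{- \frac{40}{7} + \left(38 - -82\right)} = \sqrt{- \frac{40}{7} + \left(38 + 82\right)} = \sqrt{- \frac{40}{7} + 120} = \sqrt{\frac{800}{7}} = \frac{20 \sqrt{14}}{7}$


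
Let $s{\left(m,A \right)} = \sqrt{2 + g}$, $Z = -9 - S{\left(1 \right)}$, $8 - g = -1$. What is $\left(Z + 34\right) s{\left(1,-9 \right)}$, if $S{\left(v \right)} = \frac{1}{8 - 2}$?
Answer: $\frac{149 \sqrt{11}}{6} \approx 82.363$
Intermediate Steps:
$g = 9$ ($g = 8 - -1 = 8 + 1 = 9$)
$S{\left(v \right)} = \frac{1}{6}$
$Z = - \frac{55}{6}$ ($Z = -9 - \frac{1}{6} = - \frac{55}{6} \approx -9.1667$)
$s{\left(m,A \right)} = \sqrt{11}$ ($s{\left(m,A \right)} = \sqrt{2 + 9} = \sqrt{11}$)
$\left(Z + 34\right) s{\left(1,-9 \right)} = \left(- \frac{55}{6} + 34\right) \sqrt{11} = \frac{149 \sqrt{11}}{6}$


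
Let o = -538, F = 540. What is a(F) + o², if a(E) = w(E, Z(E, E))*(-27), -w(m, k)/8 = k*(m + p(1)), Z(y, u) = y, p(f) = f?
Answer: 63391684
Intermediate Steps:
w(m, k) = -8*k*(1 + m) (w(m, k) = -8*k*(m + 1) = -8*k*(1 + m))
a(E) = 216*E*(1 + E) (a(E) = -8*E*(1 + E)*(-27) = 216*E*(1 + E))
a(F) + o² = 216*540*(1 + 540) + (-538)² = 216*540*541 + 289444 = 63102240 + 289444 = 63391684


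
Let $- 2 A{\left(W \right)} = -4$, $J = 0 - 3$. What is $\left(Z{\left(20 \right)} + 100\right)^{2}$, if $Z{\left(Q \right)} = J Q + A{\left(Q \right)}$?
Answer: $1764$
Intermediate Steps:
$J = -3$ ($J = 0 - 3 = -3$)
$A{\left(W \right)} = 2$ ($A{\left(W \right)} = \left(- \frac{1}{2}\right) \left(-4\right) = 2$)
$Z{\left(Q \right)} = 2 - 3 Q$ ($Z{\left(Q \right)} = - 3 Q + 2 = 2 - 3 Q$)
$\left(Z{\left(20 \right)} + 100\right)^{2} = \left(\left(2 - 60\right) + 100\right)^{2} = \left(-58 + 100\right)^{2} = 42^{2} = 1764$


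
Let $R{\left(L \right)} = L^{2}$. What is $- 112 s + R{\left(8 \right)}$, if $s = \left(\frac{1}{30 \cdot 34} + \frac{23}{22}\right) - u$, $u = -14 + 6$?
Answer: $- \frac{2662508}{2805} \approx -949.2$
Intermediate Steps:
$u = -8$
$s = \frac{101501}{11220}$ ($s = \left(\frac{1}{30 \cdot 34} + \frac{23}{22}\right) - -8 = \left(\frac{1}{30} \cdot \frac{1}{34} + 23 \cdot \frac{1}{22}\right) + 8 = \left(\frac{1}{1020} + \frac{23}{22}\right) + 8 = \frac{11741}{11220} + 8 = \frac{101501}{11220} \approx 9.0464$)
$- 112 s + R{\left(8 \right)} = \left(-112\right) \frac{101501}{11220} + 8^{2} = - \frac{2842028}{2805} + 64 = - \frac{2662508}{2805}$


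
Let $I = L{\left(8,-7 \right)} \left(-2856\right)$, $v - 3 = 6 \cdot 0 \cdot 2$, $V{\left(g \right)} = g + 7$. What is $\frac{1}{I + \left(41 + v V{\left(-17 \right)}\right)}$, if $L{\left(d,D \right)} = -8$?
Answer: $\frac{1}{22859} \approx 4.3746 \cdot 10^{-5}$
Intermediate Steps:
$V{\left(g \right)} = 7 + g$
$v = 3$ ($v = 3 + 6 \cdot 0 \cdot 2 = 3 + 0 \cdot 2 = 3 + 0 = 3$)
$I = 22848$ ($I = \left(-8\right) \left(-2856\right) = 22848$)
$\frac{1}{I + \left(41 + v V{\left(-17 \right)}\right)} = \frac{1}{22848 + \left(41 + 3 \left(7 - 17\right)\right)} = \frac{1}{22848 + \left(41 + 3 \left(-10\right)\right)} = \frac{1}{22848 + \left(41 - 30\right)} = \frac{1}{22848 + 11} = \frac{1}{22859}$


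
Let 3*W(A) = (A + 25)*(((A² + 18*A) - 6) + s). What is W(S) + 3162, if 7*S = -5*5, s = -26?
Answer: 879916/343 ≈ 2565.4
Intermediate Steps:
S = -25/7 (S = (-5*5)/7 = (⅐)*(-25) = -25/7 ≈ -3.5714)
W(A) = (25 + A)*(-32 + A² + 18*A)/3 (W(A) = ((A + 25)*(((A² + 18*A) - 6) - 26))/3 = ((25 + A)*((-6 + A² + 18*A) - 26))/3 = ((25 + A)*(-32 + A² + 18*A))/3 = (25 + A)*(-32 + A² + 18*A)/3)
W(S) + 3162 = (-800/3 + (-25/7)³/3 + 43*(-25/7)²/3 + (418/3)*(-25/7)) + 3162 = (-800/3 + (⅓)*(-15625/343) + (43/3)*(625/49) - 10450/21) + 3162 = (-800/3 - 15625/1029 + 26875/147 - 10450/21) + 3162 = -204650/343 + 3162 = 879916/343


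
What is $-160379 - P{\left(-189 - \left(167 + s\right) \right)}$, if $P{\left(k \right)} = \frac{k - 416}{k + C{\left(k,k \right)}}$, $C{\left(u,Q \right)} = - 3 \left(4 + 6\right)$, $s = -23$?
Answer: $- \frac{58218326}{363} \approx -1.6038 \cdot 10^{5}$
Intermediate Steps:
$C{\left(u,Q \right)} = -30$ ($C{\left(u,Q \right)} = \left(-3\right) 10 = -30$)
$P{\left(k \right)} = \frac{-416 + k}{-30 + k}$ ($P{\left(k \right)} = \frac{k - 416}{k - 30} = \frac{-416 + k}{-30 + k}$)
$-160379 - P{\left(-189 - \left(167 + s\right) \right)} = -160379 - \frac{-416 - 333}{-30 - 333} = -160379 - \frac{1}{-363} \left(-749\right) = -160379 - \left(- \frac{1}{363}\right) \left(-749\right) = -160379 - \frac{749}{363} = - \frac{58218326}{363}$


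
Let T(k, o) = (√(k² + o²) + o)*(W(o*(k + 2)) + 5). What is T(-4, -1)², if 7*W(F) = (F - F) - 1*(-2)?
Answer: 24642/49 - 2738*√17/49 ≈ 272.51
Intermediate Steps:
W(F) = 2/7 (W(F) = ((F - F) - 1*(-2))/7 = (0 + 2)/7 = (⅐)*2 = 2/7)
T(k, o) = 37*o/7 + 37*√(k² + o²)/7 (T(k, o) = (√(k² + o²) + o)*(2/7 + 5) = (o + √(k² + o²))*(37/7) = 37*o/7 + 37*√(k² + o²)/7)
T(-4, -1)² = ((37/7)*(-1) + 37*√((-4)² + (-1)²)/7)² = (-37/7 + 37*√(16 + 1)/7)² = (-37/7 + 37*√17/7)²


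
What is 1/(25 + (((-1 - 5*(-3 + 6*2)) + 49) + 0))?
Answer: 1/28 ≈ 0.035714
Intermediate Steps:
1/(25 + (((-1 - 5*(-3 + 6*2)) + 49) + 0)) = 1/(25 + (((-1 - 5*(-3 + 12)) + 49) + 0)) = 1/(25 + (((-1 - 5*9) + 49) + 0)) = 1/(25 + (((-1 - 45) + 49) + 0)) = 1/(25 + ((-46 + 49) + 0)) = 1/(25 + (3 + 0)) = 1/(25 + 3) = 1/28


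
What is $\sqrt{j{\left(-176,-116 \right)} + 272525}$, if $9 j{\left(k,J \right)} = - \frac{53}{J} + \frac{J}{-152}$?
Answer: $\frac{\sqrt{2978600532539}}{3306} \approx 522.04$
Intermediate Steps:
$j{\left(k,J \right)} = - \frac{53}{9 J} - \frac{J}{1368}$ ($j{\left(k,J \right)} = \frac{- \frac{53}{J} + \frac{J}{-152}}{9} = \frac{- \frac{53}{J} + J \left(- \frac{1}{152}\right)}{9} = \frac{- \frac{53}{J} - \frac{J}{152}}{9} = - \frac{53}{9 J} - \frac{J}{1368}$)
$\sqrt{j{\left(-176,-116 \right)} + 272525} = \sqrt{\frac{-8056 - \left(-116\right)^{2}}{1368 \left(-116\right)} + 272525} = \sqrt{\frac{1}{1368} \left(- \frac{1}{116}\right) \left(-8056 - 13456\right) + 272525} = \sqrt{\frac{1}{1368} \left(- \frac{1}{116}\right) \left(-21512\right) + 272525} = \sqrt{\frac{2689}{19836} + 272525} = \sqrt{\frac{5405808589}{19836}} = \frac{\sqrt{2978600532539}}{3306}$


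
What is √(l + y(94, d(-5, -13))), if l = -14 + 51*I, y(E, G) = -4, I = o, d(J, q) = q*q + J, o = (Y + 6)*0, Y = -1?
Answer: 3*I*√2 ≈ 4.2426*I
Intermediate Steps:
o = 0 (o = (-1 + 6)*0 = 5*0 = 0)
d(J, q) = J + q² (d(J, q) = q² + J = J + q²)
I = 0
l = -14 (l = -14 + 51*0 = -14 + 0 = -14)
√(l + y(94, d(-5, -13))) = √(-14 - 4) = √(-18) = 3*I*√2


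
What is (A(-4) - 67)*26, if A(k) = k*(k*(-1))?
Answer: -2158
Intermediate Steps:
A(k) = -k**2 (A(k) = k*(-k) = -k**2)
(A(-4) - 67)*26 = (-1*(-4)**2 - 67)*26 = (-1*16 - 67)*26 = (-16 - 67)*26 = -83*26 = -2158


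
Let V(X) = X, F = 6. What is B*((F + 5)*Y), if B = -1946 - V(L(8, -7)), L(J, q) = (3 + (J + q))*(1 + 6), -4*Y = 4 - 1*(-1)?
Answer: 54285/2 ≈ 27143.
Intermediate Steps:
Y = -5/4 (Y = -(4 - 1*(-1))/4 = -(4 + 1)/4 = -¼*5 = -5/4 ≈ -1.2500)
L(J, q) = 21 + 7*J + 7*q (L(J, q) = (3 + J + q)*7 = 21 + 7*J + 7*q)
B = -1974 (B = -1946 - (21 + 7*8 + 7*(-7)) = -1946 - (21 + 56 - 49) = -1946 - 1*28 = -1946 - 28 = -1974)
B*((F + 5)*Y) = -1974*(6 + 5)*(-5)/4 = -21714*(-5)/4 = -1974*(-55/4) = 54285/2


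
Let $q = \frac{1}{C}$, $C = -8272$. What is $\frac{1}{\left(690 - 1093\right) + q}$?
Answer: $- \frac{8272}{3333617} \approx -0.0024814$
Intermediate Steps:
$q = - \frac{1}{8272}$ ($q = \frac{1}{-8272} = - \frac{1}{8272} \approx -0.00012089$)
$\frac{1}{\left(690 - 1093\right) + q} = \frac{1}{\left(690 - 1093\right) - \frac{1}{8272}} = \frac{1}{-403 - \frac{1}{8272}} = \frac{1}{- \frac{3333617}{8272}} = - \frac{8272}{3333617}$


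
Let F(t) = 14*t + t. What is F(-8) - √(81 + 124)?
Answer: -120 - √205 ≈ -134.32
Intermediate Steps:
F(t) = 15*t
F(-8) - √(81 + 124) = 15*(-8) - √(81 + 124) = -120 - √205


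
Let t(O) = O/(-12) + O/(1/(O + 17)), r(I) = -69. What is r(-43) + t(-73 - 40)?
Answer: 129461/12 ≈ 10788.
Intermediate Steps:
t(O) = -O/12 + O*(17 + O) (t(O) = O*(-1/12) + O/(1/(17 + O)) = -O/12 + O*(17 + O))
r(-43) + t(-73 - 40) = -69 + (-73 - 40)*(203 + 12*(-73 - 40))/12 = -69 + (1/12)*(-113)*(203 + 12*(-113)) = -69 + (1/12)*(-113)*(203 - 1356) = -69 + (1/12)*(-113)*(-1153) = -69 + 130289/12 = 129461/12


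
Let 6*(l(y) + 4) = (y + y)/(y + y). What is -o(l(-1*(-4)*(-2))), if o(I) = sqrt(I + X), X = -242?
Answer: -5*I*sqrt(354)/6 ≈ -15.679*I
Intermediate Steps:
l(y) = -23/6 (l(y) = -4 + ((y + y)/(y + y))/6 = -4 + ((2*y)/((2*y)))/6 = -4 + ((2*y)*(1/(2*y)))/6 = -4 + (1/6)*1 = -4 + 1/6 = -23/6)
o(I) = sqrt(-242 + I) (o(I) = sqrt(I - 242) = sqrt(-242 + I))
-o(l(-1*(-4)*(-2))) = -sqrt(-242 - 23/6) = -sqrt(-1475/6) = -5*I*sqrt(354)/6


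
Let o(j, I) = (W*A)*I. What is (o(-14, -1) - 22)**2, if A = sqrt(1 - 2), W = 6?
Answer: 448 + 264*I ≈ 448.0 + 264.0*I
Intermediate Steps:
A = I (A = sqrt(-1) = I ≈ 1.0*I)
o(j, I) = 6*I*I (o(j, I) = (6*I)*I = 6*I*I)
(o(-14, -1) - 22)**2 = (6*I*(-1) - 22)**2 = (-6*I - 22)**2 = (-22 - 6*I)**2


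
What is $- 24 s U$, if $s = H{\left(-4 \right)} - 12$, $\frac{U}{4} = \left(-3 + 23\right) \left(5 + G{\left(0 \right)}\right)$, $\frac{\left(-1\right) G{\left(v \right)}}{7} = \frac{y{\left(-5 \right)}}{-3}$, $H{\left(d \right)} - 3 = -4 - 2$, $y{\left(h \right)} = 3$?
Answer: $345600$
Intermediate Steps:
$H{\left(d \right)} = -3$ ($H{\left(d \right)} = 3 - 6 = -3$)
$G{\left(v \right)} = 7$ ($G{\left(v \right)} = - 7 \frac{3}{-3} = - 7 \cdot 3 \left(- \frac{1}{3}\right) = \left(-7\right) \left(-1\right) = 7$)
$U = 960$ ($U = 4 \left(-3 + 23\right) \left(5 + 7\right) = 4 \cdot 20 \cdot 12 = 4 \cdot 240 = 960$)
$s = -15$ ($s = -3 - 12 = -15$)
$- 24 s U = \left(-24\right) \left(-15\right) 960 = 360 \cdot 960 = 345600$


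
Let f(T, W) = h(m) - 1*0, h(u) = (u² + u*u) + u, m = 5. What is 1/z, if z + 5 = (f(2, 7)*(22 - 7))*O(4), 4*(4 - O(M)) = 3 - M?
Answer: 4/14005 ≈ 0.00028561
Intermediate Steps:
O(M) = 13/4 + M/4 (O(M) = 4 - (3 - M)/4 = 4 + (-¾ + M/4) = 13/4 + M/4)
h(u) = u + 2*u² (h(u) = (u² + u²) + u = 2*u² + u = u + 2*u²)
f(T, W) = 55 (f(T, W) = 5*(1 + 2*5) - 1*0 = 5*(1 + 10) + 0 = 5*11 + 0 = 55 + 0 = 55)
z = 14005/4 (z = -5 + (55*(22 - 7))*(13/4 + (¼)*4) = -5 + (55*15)*(13/4 + 1) = -5 + 825*(17/4) = -5 + 14025/4 = 14005/4 ≈ 3501.3)
1/z = 1/(14005/4) = 4/14005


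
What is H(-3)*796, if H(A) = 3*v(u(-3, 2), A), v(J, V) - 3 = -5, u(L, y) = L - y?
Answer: -4776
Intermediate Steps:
v(J, V) = -2 (v(J, V) = 3 - 5 = -2)
H(A) = -6 (H(A) = 3*(-2) = -6)
H(-3)*796 = -6*796 = -4776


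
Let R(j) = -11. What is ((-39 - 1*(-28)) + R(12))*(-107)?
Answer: 2354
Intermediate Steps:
((-39 - 1*(-28)) + R(12))*(-107) = ((-39 - 1*(-28)) - 11)*(-107) = ((-39 + 28) - 11)*(-107) = (-11 - 11)*(-107) = -22*(-107) = 2354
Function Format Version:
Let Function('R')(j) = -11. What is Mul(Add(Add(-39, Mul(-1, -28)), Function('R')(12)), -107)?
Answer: 2354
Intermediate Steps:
Mul(Add(Add(-39, Mul(-1, -28)), Function('R')(12)), -107) = Mul(Add(Add(-39, Mul(-1, -28)), -11), -107) = Mul(Add(Add(-39, 28), -11), -107) = Mul(Add(-11, -11), -107) = Mul(-22, -107) = 2354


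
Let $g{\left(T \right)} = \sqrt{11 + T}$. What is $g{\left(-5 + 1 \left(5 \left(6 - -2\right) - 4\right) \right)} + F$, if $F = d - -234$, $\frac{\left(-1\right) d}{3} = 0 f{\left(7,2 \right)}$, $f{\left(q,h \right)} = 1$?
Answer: $234 + \sqrt{42} \approx 240.48$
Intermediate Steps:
$d = 0$ ($d = - 3 \cdot 0 \cdot 1 = \left(-3\right) 0 = 0$)
$F = 234$ ($F = 0 - -234 = 0 + 234 = 234$)
$g{\left(-5 + 1 \left(5 \left(6 - -2\right) - 4\right) \right)} + F = \sqrt{11 - \left(5 - \left(5 \left(6 - -2\right) - 4\right)\right)} + 234 = \sqrt{11 - \left(5 - \left(5 \left(6 + 2\right) - 4\right)\right)} + 234 = \sqrt{11 - \left(5 - \left(5 \cdot 8 - 4\right)\right)} + 234 = \sqrt{11 - \left(5 - \left(40 - 4\right)\right)} + 234 = \sqrt{11 + \left(-5 + 1 \cdot 36\right)} + 234 = \sqrt{11 + \left(-5 + 36\right)} + 234 = \sqrt{11 + 31} + 234 = \sqrt{42} + 234 = 234 + \sqrt{42}$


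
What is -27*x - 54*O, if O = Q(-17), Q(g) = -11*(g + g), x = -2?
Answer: -20142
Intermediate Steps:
Q(g) = -22*g
O = 374 (O = -22*(-17) = 374)
-27*x - 54*O = -27*(-2) - 54*374 = 54 - 20196 = -20142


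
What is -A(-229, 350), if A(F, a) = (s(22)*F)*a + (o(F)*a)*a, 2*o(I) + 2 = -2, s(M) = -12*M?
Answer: -20914600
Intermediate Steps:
s(M) = -12*M
o(I) = -2 (o(I) = -1 + (½)*(-2) = -1 - 1 = -2)
A(F, a) = -2*a² - 264*F*a (A(F, a) = ((-12*22)*F)*a + (-2*a)*a = (-264*F)*a - 2*a² = -264*F*a - 2*a² = -2*a² - 264*F*a)
-A(-229, 350) = -(-2)*350*(350 + 132*(-229)) = -(-2)*350*(350 - 30228) = -(-2)*350*(-29878) = -1*20914600 = -20914600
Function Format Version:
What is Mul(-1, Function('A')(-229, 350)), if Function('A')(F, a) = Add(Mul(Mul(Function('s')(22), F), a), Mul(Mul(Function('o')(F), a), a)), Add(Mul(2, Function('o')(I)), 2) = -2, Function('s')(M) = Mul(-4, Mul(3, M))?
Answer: -20914600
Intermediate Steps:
Function('s')(M) = Mul(-12, M)
Function('o')(I) = -2 (Function('o')(I) = Add(-1, Mul(Rational(1, 2), -2)) = Add(-1, -1) = -2)
Function('A')(F, a) = Add(Mul(-2, Pow(a, 2)), Mul(-264, F, a)) (Function('A')(F, a) = Add(Mul(Mul(Mul(-12, 22), F), a), Mul(Mul(-2, a), a)) = Add(Mul(Mul(-264, F), a), Mul(-2, Pow(a, 2))) = Add(Mul(-264, F, a), Mul(-2, Pow(a, 2))) = Add(Mul(-2, Pow(a, 2)), Mul(-264, F, a)))
Mul(-1, Function('A')(-229, 350)) = Mul(-1, Mul(-2, 350, Add(350, Mul(132, -229)))) = Mul(-1, Mul(-2, 350, Add(350, -30228))) = Mul(-1, Mul(-2, 350, -29878)) = Mul(-1, 20914600) = -20914600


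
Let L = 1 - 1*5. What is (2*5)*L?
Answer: -40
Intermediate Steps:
L = -4 (L = 1 - 5 = -4)
(2*5)*L = (2*5)*(-4) = 10*(-4) = -40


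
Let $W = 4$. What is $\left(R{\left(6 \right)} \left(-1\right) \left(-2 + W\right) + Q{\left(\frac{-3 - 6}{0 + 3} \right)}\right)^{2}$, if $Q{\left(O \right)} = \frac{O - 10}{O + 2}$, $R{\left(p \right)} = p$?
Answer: $1$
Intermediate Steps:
$Q{\left(O \right)} = \frac{-10 + O}{2 + O}$
$\left(R{\left(6 \right)} \left(-1\right) \left(-2 + W\right) + Q{\left(\frac{-3 - 6}{0 + 3} \right)}\right)^{2} = \left(6 \left(-1\right) \left(-2 + 4\right) + \frac{-10 + \frac{-3 - 6}{0 + 3}}{2 + \frac{-3 - 6}{0 + 3}}\right)^{2} = \left(\left(-6\right) 2 + \frac{-10 - \frac{9}{3}}{2 - \frac{9}{3}}\right)^{2} = \left(-12 + \frac{-10 - 3}{2 - 3}\right)^{2} = \left(-12 + \frac{1}{-1} \left(-13\right)\right)^{2} = \left(-12 - -13\right)^{2} = \left(-12 + 13\right)^{2} = 1^{2} = 1$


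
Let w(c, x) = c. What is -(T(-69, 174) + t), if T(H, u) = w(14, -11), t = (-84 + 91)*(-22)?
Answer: 140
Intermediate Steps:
t = -154 (t = 7*(-22) = -154)
T(H, u) = 14
-(T(-69, 174) + t) = -(14 - 154) = -1*(-140) = 140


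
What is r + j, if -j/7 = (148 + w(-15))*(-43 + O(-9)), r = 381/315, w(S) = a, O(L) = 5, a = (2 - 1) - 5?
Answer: 4022047/105 ≈ 38305.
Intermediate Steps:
a = -4 (a = 1 - 5 = -4)
w(S) = -4
r = 127/105 (r = 381*(1/315) = 127/105 ≈ 1.2095)
j = 38304 (j = -7*(148 - 4)*(-43 + 5) = -1008*(-38) = -7*(-5472) = 38304)
r + j = 127/105 + 38304 = 4022047/105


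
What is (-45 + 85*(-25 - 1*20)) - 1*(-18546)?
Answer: 14676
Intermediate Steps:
(-45 + 85*(-25 - 1*20)) - 1*(-18546) = (-45 + 85*(-25 - 20)) + 18546 = (-45 + 85*(-45)) + 18546 = (-45 - 3825) + 18546 = -3870 + 18546 = 14676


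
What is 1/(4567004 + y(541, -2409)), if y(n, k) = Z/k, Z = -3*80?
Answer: 803/3667304292 ≈ 2.1896e-7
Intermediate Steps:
Z = -240
y(n, k) = -240/k
1/(4567004 + y(541, -2409)) = 1/(4567004 - 240/(-2409)) = 1/(4567004 - 240*(-1/2409)) = 1/(4567004 + 80/803) = 1/(3667304292/803) = 803/3667304292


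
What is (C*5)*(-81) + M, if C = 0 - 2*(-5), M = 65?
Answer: -3985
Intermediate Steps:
C = 10 (C = 0 + 10 = 10)
(C*5)*(-81) + M = (10*5)*(-81) + 65 = 50*(-81) + 65 = -4050 + 65 = -3985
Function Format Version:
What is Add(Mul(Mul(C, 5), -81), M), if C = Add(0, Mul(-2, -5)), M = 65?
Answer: -3985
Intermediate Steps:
C = 10 (C = Add(0, 10) = 10)
Add(Mul(Mul(C, 5), -81), M) = Add(Mul(Mul(10, 5), -81), 65) = Add(Mul(50, -81), 65) = Add(-4050, 65) = -3985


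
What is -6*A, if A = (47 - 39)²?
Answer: -384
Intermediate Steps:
A = 64 (A = 8² = 64)
-6*A = -6*64 = -384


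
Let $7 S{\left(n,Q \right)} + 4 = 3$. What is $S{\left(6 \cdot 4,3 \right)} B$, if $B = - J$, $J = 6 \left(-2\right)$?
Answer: $- \frac{12}{7} \approx -1.7143$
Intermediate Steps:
$S{\left(n,Q \right)} = - \frac{1}{7}$ ($S{\left(n,Q \right)} = - \frac{4}{7} + \frac{1}{7} \cdot 3 = - \frac{4}{7} + \frac{3}{7} = - \frac{1}{7}$)
$J = -12$
$B = 12$ ($B = \left(-1\right) \left(-12\right) = 12$)
$S{\left(6 \cdot 4,3 \right)} B = \left(- \frac{1}{7}\right) 12 = - \frac{12}{7}$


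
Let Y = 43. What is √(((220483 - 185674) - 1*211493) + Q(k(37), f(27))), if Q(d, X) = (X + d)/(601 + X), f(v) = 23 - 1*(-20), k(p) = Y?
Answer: I*√18319290010/322 ≈ 420.34*I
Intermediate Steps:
k(p) = 43
f(v) = 43 (f(v) = 23 + 20 = 43)
Q(d, X) = (X + d)/(601 + X)
√(((220483 - 185674) - 1*211493) + Q(k(37), f(27))) = √(((220483 - 185674) - 1*211493) + (43 + 43)/(601 + 43)) = √((34809 - 211493) + 86/644) = √(-176684 + (1/644)*86) = √(-176684 + 43/322) = √(-56892205/322) = I*√18319290010/322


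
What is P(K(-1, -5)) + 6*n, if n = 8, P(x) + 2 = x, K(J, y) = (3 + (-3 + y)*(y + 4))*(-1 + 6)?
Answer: 101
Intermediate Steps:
K(J, y) = 15 + 5*(-3 + y)*(4 + y) (K(J, y) = (3 + (-3 + y)*(4 + y))*5 = 15 + 5*(-3 + y)*(4 + y))
P(x) = -2 + x
P(K(-1, -5)) + 6*n = (-2 + (-45 + 5*(-5) + 5*(-5)²)) + 6*8 = (-2 + (-45 - 25 + 5*25)) + 48 = (-2 + (-45 - 25 + 125)) + 48 = (-2 + 55) + 48 = 53 + 48 = 101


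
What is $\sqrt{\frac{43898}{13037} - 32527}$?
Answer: $\frac{3 i \sqrt{614202911693}}{13037} \approx 180.34 i$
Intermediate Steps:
$\sqrt{\frac{43898}{13037} - 32527} = \sqrt{- \frac{424010601}{13037}} = \frac{3 i \sqrt{614202911693}}{13037}$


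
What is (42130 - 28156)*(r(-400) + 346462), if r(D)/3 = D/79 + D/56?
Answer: 2677044399864/553 ≈ 4.8409e+9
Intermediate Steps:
r(D) = 405*D/4424 (r(D) = 3*(D/79 + D/56) = 3*(135*D/4424) = 405*D/4424)
(42130 - 28156)*(r(-400) + 346462) = (42130 - 28156)*((405/4424)*(-400) + 346462) = 13974*(-20250/553 + 346462) = 13974*(191573236/553) = 2677044399864/553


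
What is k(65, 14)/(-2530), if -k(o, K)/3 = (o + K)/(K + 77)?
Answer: 237/230230 ≈ 0.0010294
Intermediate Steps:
k(o, K) = -3*(K + o)/(77 + K) (k(o, K) = -3*(o + K)/(K + 77) = -3*(K + o)/(77 + K))
k(65, 14)/(-2530) = (3*(-1*14 - 1*65)/(77 + 14))/(-2530) = (3*(-14 - 65)/91)*(-1/2530) = (3*(1/91)*(-79))*(-1/2530) = -237/91*(-1/2530) = 237/230230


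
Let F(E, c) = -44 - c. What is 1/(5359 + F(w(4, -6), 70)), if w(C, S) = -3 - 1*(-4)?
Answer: 1/5245 ≈ 0.00019066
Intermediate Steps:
w(C, S) = 1 (w(C, S) = -3 + 4 = 1)
1/(5359 + F(w(4, -6), 70)) = 1/(5359 + (-44 - 1*70)) = 1/(5359 + (-44 - 70)) = 1/(5359 - 114) = 1/5245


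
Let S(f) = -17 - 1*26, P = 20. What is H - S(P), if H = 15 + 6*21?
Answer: 184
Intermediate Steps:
S(f) = -43 (S(f) = -17 - 26 = -43)
H = 141 (H = 15 + 126 = 141)
H - S(P) = 141 - 1*(-43) = 141 + 43 = 184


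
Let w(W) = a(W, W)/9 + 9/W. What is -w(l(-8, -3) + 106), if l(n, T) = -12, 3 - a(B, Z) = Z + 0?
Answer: 8473/846 ≈ 10.015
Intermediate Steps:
a(B, Z) = 3 - Z (a(B, Z) = 3 - (Z + 0) = 3 - Z)
w(W) = 1/3 + 9/W - W/9 (w(W) = (3 - W)/9 + 9/W = (3 - W)*(1/9) + 9/W = (1/3 - W/9) + 9/W = 1/3 + 9/W - W/9)
-w(l(-8, -3) + 106) = -(81 + (-12 + 106)*(3 - (-12 + 106)))/(9*(-12 + 106)) = -(81 + 94*(3 - 1*94))/(9*94) = -(81 + 94*(3 - 94))/(9*94) = -(81 + 94*(-91))/(9*94) = -(81 - 8554)/(9*94) = -(-8473)/(9*94) = -1*(-8473/846) = 8473/846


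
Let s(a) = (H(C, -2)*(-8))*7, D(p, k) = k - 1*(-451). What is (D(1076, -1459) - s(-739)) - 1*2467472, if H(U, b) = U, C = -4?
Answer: -2468704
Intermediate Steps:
D(p, k) = 451 + k (D(p, k) = k + 451 = 451 + k)
s(a) = 224 (s(a) = -4*(-8)*7 = 32*7 = 224)
(D(1076, -1459) - s(-739)) - 1*2467472 = ((451 - 1459) - 1*224) - 1*2467472 = (-1008 - 224) - 2467472 = -1232 - 2467472 = -2468704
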